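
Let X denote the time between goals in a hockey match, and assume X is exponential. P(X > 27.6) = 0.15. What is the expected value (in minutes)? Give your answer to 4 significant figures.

14.55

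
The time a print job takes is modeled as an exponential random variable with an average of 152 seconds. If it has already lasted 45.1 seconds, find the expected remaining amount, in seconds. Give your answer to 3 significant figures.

152

The rate is λ = 1/152 = 0.00657895 per second.
By memorylessness, the remaining amount past any threshold is again Exp(λ) with mean 1/λ = 152 seconds.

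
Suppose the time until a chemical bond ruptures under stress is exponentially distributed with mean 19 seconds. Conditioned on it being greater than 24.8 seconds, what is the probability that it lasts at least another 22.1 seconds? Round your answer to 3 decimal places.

0.312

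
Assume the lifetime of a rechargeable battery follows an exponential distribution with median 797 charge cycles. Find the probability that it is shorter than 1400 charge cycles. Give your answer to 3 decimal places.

0.704

For an exponential, median = ln(2)/λ, so λ = ln 2 / 797 = 0.000869695 per charge cycle.
P(X ≤ 1400) = 1 − e^(−λ·1400) = 1 − e^(−1.2176) ≈ 0.704.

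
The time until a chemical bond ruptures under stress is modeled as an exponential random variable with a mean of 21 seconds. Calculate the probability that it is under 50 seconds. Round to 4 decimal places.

0.9075

The rate is λ = 1/21 = 0.047619 per second.
P(X ≤ 50) = 1 − e^(−λ·50) = 1 − e^(−2.381) ≈ 0.9075.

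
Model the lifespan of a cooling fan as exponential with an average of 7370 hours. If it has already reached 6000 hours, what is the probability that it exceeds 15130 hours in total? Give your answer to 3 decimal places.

0.290

The rate is λ = 1/7370 = 0.000135685 per hour.
By the memoryless property, P(X > 6000+9130 | X > 6000) = P(X > 9130).
P(X > 9130) = e^(−1.2388) ≈ 0.290.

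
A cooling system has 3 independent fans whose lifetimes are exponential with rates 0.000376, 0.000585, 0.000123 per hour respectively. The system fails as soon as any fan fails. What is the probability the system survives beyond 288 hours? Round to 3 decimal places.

0.732

The time to first failure is exponential with rate Σλ = 0.000376 + 0.000585 + 0.000123 = 0.001084.
P(min > 288) = e^(−0.001084·288) = e^(−0.31219) ≈ 0.732.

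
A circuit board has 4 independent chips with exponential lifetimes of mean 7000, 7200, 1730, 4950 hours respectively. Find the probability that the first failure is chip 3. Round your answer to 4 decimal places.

Rates: λ_i = 1/mean_i → 0.000142857, 0.000138889, 0.000578035, 0.00020202; Σλ = 0.0010618.
P(chip 3 first) = λ_3/Σλ = 0.000578035/0.0010618 ≈ 0.5444.

0.5444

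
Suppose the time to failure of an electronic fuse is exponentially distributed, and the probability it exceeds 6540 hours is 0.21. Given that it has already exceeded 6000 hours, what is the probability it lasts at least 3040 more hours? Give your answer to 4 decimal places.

0.4841

From e^(−λ·6540) = 0.21, λ = −ln(0.21)/6540 = 0.000238631.
Memoryless: P(X > 6000+3040 | X > 6000) = P(X > 3040) = e^(−0.000238631·3040) ≈ 0.4841.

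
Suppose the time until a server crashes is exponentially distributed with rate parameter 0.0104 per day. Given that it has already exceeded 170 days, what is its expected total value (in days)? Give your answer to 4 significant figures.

By memorylessness, E[X | X > 170] = 170 + 1/λ = 170 + 96.1538 = 266.154 days.

266.2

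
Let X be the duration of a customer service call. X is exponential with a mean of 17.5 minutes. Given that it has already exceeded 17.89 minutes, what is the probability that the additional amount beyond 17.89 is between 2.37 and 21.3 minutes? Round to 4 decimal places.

0.5773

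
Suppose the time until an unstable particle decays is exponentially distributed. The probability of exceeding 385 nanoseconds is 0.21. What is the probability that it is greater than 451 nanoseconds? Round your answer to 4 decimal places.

e^(−λ·385) = 0.21 ⇒ λ = −ln(0.21)/385 = 0.00405363.
P(X > 451) = e^(−0.00405363·451) = e^(−1.8282) ≈ 0.1607.

0.1607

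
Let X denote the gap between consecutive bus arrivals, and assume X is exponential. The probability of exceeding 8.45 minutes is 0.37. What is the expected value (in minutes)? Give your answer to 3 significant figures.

e^(−λ·8.45) = 0.37 ⇒ λ = −ln(0.37)/8.45 = 0.117663.
Mean = 1/λ = 8.49885 minutes.

8.50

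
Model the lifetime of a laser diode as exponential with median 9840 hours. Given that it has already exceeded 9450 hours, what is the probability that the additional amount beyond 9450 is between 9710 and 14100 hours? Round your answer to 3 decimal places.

0.134

For an exponential, median = ln(2)/λ, so λ = ln 2 / 9840 = 0.0000704418 per hour.
Memoryless: the residual past 9450 is again Exp(λ).
P(9710 < residual < 14100) = e^(−λ·9710) − e^(−λ·14100) = 0.50460 − 0.37038 ≈ 0.134.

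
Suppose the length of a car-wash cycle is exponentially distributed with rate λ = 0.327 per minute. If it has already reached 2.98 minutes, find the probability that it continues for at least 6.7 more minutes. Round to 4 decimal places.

0.1118

P(X > s+t | X > s) = e^(−λ(s+t))/e^(−λs) = e^(−λt), independent of s = 2.98.
P(X > 6.7) = e^(−2.1909) ≈ 0.1118.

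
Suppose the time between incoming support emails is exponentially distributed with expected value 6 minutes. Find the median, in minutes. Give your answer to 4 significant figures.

The rate is λ = 1/6 = 0.166667 per minute.
Set 1 − e^(−λt) = 0.5, so t = −ln(0.5)/λ = 0.69315/0.166667 ≈ 4.15888 minutes.

4.159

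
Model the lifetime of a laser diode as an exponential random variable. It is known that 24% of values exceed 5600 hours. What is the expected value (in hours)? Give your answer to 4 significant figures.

3924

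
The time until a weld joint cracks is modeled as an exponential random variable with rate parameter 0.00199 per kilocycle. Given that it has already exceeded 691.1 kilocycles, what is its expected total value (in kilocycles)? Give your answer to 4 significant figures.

By memorylessness, E[X | X > 691.1] = 691.1 + 1/λ = 691.1 + 502.513 = 1193.61 kilocycles.

1194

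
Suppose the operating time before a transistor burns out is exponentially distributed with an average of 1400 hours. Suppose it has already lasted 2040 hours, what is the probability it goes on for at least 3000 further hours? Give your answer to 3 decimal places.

The rate is λ = 1/1400 = 0.000714286 per hour.
By the memoryless property, P(X > 2040+3000 | X > 2040) = P(X > 3000).
P(X > 3000) = e^(−2.1429) ≈ 0.117.

0.117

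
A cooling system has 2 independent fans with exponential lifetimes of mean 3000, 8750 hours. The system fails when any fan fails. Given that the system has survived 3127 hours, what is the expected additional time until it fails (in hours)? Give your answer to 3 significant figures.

2230

First-failure rate Σλ = 1/3000 + 1/8750 = 0.000447619.
By memorylessness the expected residual is 1/Σλ = 2234.04 hours, regardless of the 3127 already elapsed.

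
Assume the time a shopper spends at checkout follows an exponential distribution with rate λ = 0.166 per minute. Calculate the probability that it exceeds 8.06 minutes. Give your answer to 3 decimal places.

0.262

P(X > 8.06) = e^(−λ·8.06) = e^(−1.338) ≈ 0.262.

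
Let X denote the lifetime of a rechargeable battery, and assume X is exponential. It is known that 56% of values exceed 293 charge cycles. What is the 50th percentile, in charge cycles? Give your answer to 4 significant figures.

350.3

e^(−λ·293) = 0.56 ⇒ λ = −ln(0.56)/293 = 0.0019789.
50th percentile: 1 − e^(−λt) = 0.5, t = −ln(0.5)/λ = 350.268 charge cycles.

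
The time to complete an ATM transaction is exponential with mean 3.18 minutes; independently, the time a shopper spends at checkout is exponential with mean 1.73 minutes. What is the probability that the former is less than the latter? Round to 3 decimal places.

0.352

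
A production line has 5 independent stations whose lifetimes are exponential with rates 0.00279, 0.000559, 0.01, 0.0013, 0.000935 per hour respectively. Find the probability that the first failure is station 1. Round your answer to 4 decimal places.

The time to first failure is exponential with rate Σλ = 0.00279 + 0.000559 + 0.01 + 0.0013 + 0.000935 = 0.015584.
P(station 1 first) = λ_1/Σλ = 0.00279/0.015584 ≈ 0.1790.

0.1790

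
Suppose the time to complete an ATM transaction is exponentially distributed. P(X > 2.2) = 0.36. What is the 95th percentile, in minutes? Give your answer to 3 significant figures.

e^(−λ·2.2) = 0.36 ⇒ λ = −ln(0.36)/2.2 = 0.464387.
95th percentile: 1 − e^(−λt) = 0.95, t = −ln(0.05)/λ = 6.45094 minutes.

6.45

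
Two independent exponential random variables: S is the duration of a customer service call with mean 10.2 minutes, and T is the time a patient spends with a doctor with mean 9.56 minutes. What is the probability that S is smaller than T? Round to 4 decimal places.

λ_1 = 1/10.2 = 0.0980392, λ_2 = 1/9.56 = 0.104603.
For independent exponentials, P(S < T) = λ_1/(λ_1+λ_2) = 0.0980392/0.202642 ≈ 0.4838.

0.4838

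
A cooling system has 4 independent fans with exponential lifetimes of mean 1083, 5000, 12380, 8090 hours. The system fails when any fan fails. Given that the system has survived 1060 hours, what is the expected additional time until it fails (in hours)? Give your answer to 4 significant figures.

First-failure rate Σλ = 1/1083 + 1/5000 + 1/12380 + 1/8090 = 0.00132775.
By memorylessness the expected residual is 1/Σλ = 753.156 hours, regardless of the 1060 already elapsed.

753.2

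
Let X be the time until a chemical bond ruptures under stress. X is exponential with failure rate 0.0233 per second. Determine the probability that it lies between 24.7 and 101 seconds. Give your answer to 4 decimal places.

P(24.7 < X < 101) = e^(−λ·24.7) − e^(−λ·101) = 0.56242 − 0.09505 ≈ 0.4674.

0.4674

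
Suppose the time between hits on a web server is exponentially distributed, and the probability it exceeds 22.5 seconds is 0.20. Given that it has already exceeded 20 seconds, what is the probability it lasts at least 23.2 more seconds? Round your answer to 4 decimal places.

From e^(−λ·22.5) = 0.20, λ = −ln(0.20)/22.5 = 0.0715306.
Memoryless: P(X > 20+23.2 | X > 20) = P(X > 23.2) = e^(−0.0715306·23.2) ≈ 0.1902.

0.1902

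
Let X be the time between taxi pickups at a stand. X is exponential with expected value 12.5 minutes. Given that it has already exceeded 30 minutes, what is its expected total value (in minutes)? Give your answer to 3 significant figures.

42.5

The rate is λ = 1/12.5 = 0.08 per minute.
By memorylessness, E[X | X > 30] = 30 + 1/λ = 30 + 12.5 = 42.5 minutes.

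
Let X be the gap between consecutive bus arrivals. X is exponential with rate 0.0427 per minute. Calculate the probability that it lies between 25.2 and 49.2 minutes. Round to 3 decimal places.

0.219

P(25.2 < X < 49.2) = e^(−λ·25.2) − e^(−λ·49.2) = 0.34094 − 0.12235 ≈ 0.219.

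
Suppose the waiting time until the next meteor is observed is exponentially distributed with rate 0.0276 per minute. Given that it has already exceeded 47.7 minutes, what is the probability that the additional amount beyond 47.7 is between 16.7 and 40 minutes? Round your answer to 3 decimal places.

Memoryless: the residual past 47.7 is again Exp(λ).
P(16.7 < residual < 40) = e^(−λ·16.7) − e^(−λ·40) = 0.63070 − 0.33154 ≈ 0.299.

0.299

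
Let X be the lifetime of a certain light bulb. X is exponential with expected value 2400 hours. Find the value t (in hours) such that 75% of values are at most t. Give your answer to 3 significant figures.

The rate is λ = 1/2400 = 0.000416667 per hour.
Set 1 − e^(−λt) = 0.75, so t = −ln(0.25)/λ = 1.3863/0.000416667 ≈ 3327.11 hours.

3330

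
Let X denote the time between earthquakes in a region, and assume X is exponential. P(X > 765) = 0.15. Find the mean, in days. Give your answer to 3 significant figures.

e^(−λ·765) = 0.15 ⇒ λ = −ln(0.15)/765 = 0.0024799.
Mean = 1/λ = 403.243 days.

403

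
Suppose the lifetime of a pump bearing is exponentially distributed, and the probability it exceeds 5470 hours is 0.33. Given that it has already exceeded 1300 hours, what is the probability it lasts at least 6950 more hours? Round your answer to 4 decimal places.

From e^(−λ·5470) = 0.33, λ = −ln(0.33)/5470 = 0.000202681.
Memoryless: P(X > 1300+6950 | X > 1300) = P(X > 6950) = e^(−0.000202681·6950) ≈ 0.2445.

0.2445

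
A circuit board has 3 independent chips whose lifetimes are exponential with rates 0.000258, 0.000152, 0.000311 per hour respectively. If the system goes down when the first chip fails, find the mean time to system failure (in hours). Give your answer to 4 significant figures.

1387

The time to first failure is exponential with rate Σλ = 0.000258 + 0.000152 + 0.000311 = 0.000721.
E[min] = 1/Σλ = 1/0.000721 = 1386.96 hours.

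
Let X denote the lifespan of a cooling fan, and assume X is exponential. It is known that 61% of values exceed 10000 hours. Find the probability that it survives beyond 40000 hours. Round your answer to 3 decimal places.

0.138

e^(−λ·10000) = 0.61 ⇒ λ = −ln(0.61)/10000 = 0.0000494296.
P(X > 40000) = e^(−0.0000494296·40000) = e^(−1.9772) ≈ 0.138.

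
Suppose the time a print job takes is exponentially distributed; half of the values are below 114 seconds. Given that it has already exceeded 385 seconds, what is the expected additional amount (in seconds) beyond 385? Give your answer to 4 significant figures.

164.5

For an exponential, median = ln(2)/λ, so λ = ln 2 / 114 = 0.00608024 per second.
By memorylessness, the remaining amount past any threshold is again Exp(λ) with mean 1/λ = 164.467 seconds.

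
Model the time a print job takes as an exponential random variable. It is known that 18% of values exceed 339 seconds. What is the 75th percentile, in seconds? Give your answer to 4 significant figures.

274.1

e^(−λ·339) = 0.18 ⇒ λ = −ln(0.18)/339 = 0.0050584.
75th percentile: 1 − e^(−λt) = 0.75, t = −ln(0.25)/λ = 274.058 seconds.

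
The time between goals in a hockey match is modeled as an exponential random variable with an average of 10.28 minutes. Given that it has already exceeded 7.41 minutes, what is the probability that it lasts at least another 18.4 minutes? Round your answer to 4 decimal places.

The rate is λ = 1/10.28 = 0.0972763 per minute.
The exponential is memoryless, so the remaining time is again Exp(λ): the condition X > 7.41 is irrelevant.
P(X > 18.4) = e^(−1.7899) ≈ 0.1670.

0.1670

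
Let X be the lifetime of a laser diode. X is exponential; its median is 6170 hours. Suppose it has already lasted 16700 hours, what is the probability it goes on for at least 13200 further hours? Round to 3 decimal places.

For an exponential, median = ln(2)/λ, so λ = ln 2 / 6170 = 0.000112342 per hour.
P(X > s+t | X > s) = e^(−λ(s+t))/e^(−λs) = e^(−λt), independent of s = 16700.
P(X > 13200) = e^(−1.4829) ≈ 0.227.

0.227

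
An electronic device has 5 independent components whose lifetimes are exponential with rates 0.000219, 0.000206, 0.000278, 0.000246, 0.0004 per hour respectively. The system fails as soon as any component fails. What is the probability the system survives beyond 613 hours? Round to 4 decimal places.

The time to first failure is exponential with rate Σλ = 0.000219 + 0.000206 + 0.000278 + 0.000246 + 0.0004 = 0.001349.
P(min > 613) = e^(−0.001349·613) = e^(−0.82694) ≈ 0.4374.

0.4374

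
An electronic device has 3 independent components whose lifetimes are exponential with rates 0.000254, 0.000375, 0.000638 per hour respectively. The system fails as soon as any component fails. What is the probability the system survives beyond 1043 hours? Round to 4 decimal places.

0.2667

The time to first failure is exponential with rate Σλ = 0.000254 + 0.000375 + 0.000638 = 0.001267.
P(min > 1043) = e^(−0.001267·1043) = e^(−1.3215) ≈ 0.2667.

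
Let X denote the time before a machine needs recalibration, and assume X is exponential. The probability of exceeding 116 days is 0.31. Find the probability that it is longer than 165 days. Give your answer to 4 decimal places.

0.1890

e^(−λ·116) = 0.31 ⇒ λ = −ln(0.31)/116 = 0.0100964.
P(X > 165) = e^(−0.0100964·165) = e^(−1.6659) ≈ 0.1890.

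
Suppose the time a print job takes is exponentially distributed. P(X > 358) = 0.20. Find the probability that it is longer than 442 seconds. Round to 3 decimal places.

e^(−λ·358) = 0.20 ⇒ λ = −ln(0.20)/358 = 0.00449564.
P(X > 442) = e^(−0.00449564·442) = e^(−1.9871) ≈ 0.137.

0.137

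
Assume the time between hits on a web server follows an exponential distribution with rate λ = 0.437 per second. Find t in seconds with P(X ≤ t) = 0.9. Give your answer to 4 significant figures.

5.269

Set 1 − e^(−λt) = 0.9, so t = −ln(0.1)/λ = 2.3026/0.437 ≈ 5.26907 seconds.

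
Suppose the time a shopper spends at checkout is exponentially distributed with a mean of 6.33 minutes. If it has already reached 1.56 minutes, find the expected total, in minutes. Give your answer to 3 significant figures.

7.89

The rate is λ = 1/6.33 = 0.157978 per minute.
By memorylessness, E[X | X > 1.56] = 1.56 + 1/λ = 1.56 + 6.33 = 7.89 minutes.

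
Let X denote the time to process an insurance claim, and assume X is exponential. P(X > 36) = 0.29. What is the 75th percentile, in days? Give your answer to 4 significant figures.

40.32

e^(−λ·36) = 0.29 ⇒ λ = −ln(0.29)/36 = 0.0343854.
75th percentile: 1 − e^(−λt) = 0.75, t = −ln(0.25)/λ = 40.3164 days.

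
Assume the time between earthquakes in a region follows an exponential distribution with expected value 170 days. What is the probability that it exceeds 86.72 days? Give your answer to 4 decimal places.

The rate is λ = 1/170 = 0.00588235 per day.
P(X > 86.72) = e^(−λ·86.72) = e^(−0.51012) ≈ 0.6004.

0.6004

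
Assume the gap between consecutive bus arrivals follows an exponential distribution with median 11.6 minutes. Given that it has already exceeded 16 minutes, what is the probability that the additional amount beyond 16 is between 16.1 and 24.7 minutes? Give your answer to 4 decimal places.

For an exponential, median = ln(2)/λ, so λ = ln 2 / 11.6 = 0.0597541 per minute.
Memoryless: the residual past 16 is again Exp(λ).
P(16.1 < residual < 24.7) = e^(−λ·16.1) − e^(−λ·24.7) = 0.38211 − 0.22857 ≈ 0.1535.

0.1535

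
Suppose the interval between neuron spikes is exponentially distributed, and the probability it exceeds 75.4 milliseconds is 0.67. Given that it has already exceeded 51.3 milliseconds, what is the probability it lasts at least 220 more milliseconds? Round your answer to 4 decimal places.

From e^(−λ·75.4) = 0.67, λ = −ln(0.67)/75.4 = 0.00531137.
Memoryless: P(X > 51.3+220 | X > 51.3) = P(X > 220) = e^(−0.00531137·220) ≈ 0.3108.

0.3108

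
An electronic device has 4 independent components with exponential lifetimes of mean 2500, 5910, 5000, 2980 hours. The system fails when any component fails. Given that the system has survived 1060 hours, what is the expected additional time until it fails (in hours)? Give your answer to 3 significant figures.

905

First-failure rate Σλ = 1/2500 + 1/5910 + 1/5000 + 1/2980 = 0.00110478.
By memorylessness the expected residual is 1/Σλ = 905.162 hours, regardless of the 1060 already elapsed.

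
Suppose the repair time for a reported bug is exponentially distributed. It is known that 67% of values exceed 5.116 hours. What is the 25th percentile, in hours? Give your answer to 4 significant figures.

e^(−λ·5.116) = 0.67 ⇒ λ = −ln(0.67)/5.116 = 0.0782794.
25th percentile: 1 − e^(−λt) = 0.25, t = −ln(0.75)/λ = 3.67507 hours.

3.675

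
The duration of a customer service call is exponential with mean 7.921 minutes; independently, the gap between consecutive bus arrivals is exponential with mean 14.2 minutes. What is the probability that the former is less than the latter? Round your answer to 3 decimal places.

λ_1 = 1/7.921 = 0.126247, λ_2 = 1/14.2 = 0.0704225.
For independent exponentials, P(the former < the latter) = λ_1/(λ_1+λ_2) = 0.126247/0.196669 ≈ 0.642.

0.642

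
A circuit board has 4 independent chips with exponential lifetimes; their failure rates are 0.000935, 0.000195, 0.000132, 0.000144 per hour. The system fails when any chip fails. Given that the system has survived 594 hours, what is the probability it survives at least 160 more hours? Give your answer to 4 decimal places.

Time to first failure ~ Exp(Σλ) with Σλ = 0.001406.
By memorylessness, P(T > 594+160 | T > 594) = P(T > 160) = e^(−0.001406·160) ≈ 0.7985.

0.7985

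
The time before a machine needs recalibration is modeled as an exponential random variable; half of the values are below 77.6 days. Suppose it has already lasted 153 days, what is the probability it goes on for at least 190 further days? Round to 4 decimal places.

0.1832

For an exponential, median = ln(2)/λ, so λ = ln 2 / 77.6 = 0.00893231 per day.
By the memoryless property, P(X > 153+190 | X > 153) = P(X > 190).
P(X > 190) = e^(−1.6971) ≈ 0.1832.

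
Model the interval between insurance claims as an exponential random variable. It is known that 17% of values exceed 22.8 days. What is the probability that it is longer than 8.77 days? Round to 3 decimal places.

e^(−λ·22.8) = 0.17 ⇒ λ = −ln(0.17)/22.8 = 0.0777174.
P(X > 8.77) = e^(−0.0777174·8.77) = e^(−0.68158) ≈ 0.506.

0.506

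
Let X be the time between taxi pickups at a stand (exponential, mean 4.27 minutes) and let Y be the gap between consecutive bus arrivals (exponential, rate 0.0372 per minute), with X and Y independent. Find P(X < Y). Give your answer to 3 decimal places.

λ_1 = 1/4.27 = 0.234192, λ_2 = 0.0372.
For independent exponentials, P(X < Y) = λ_1/(λ_1+λ_2) = 0.234192/0.271392 ≈ 0.863.

0.863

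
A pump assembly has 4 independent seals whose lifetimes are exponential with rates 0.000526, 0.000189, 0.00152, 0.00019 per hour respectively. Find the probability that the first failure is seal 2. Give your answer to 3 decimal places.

0.078

The time to first failure is exponential with rate Σλ = 0.000526 + 0.000189 + 0.00152 + 0.00019 = 0.002425.
P(seal 2 first) = λ_2/Σλ = 0.000189/0.002425 ≈ 0.078.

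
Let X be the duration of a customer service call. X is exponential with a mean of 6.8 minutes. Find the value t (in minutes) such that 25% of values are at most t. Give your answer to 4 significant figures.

The rate is λ = 1/6.8 = 0.147059 per minute.
Set 1 − e^(−λt) = 0.25, so t = −ln(0.75)/λ = 0.28768/0.147059 ≈ 1.95624 minutes.

1.956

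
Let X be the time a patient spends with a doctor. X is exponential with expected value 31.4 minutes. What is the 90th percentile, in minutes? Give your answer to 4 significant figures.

72.30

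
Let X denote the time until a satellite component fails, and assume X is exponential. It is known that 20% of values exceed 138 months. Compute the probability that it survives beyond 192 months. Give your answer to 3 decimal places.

e^(−λ·138) = 0.20 ⇒ λ = −ln(0.20)/138 = 0.0116626.
P(X > 192) = e^(−0.0116626·192) = e^(−2.2392) ≈ 0.107.

0.107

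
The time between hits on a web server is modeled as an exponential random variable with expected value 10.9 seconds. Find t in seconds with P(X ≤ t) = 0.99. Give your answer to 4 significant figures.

50.20

The rate is λ = 1/10.9 = 0.0917431 per second.
Set 1 − e^(−λt) = 0.99, so t = −ln(0.01)/λ = 4.6052/0.0917431 ≈ 50.1964 seconds.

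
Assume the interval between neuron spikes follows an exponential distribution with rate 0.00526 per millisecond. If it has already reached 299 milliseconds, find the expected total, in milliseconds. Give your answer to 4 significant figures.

By memorylessness, E[X | X > 299] = 299 + 1/λ = 299 + 190.114 = 489.114 milliseconds.

489.1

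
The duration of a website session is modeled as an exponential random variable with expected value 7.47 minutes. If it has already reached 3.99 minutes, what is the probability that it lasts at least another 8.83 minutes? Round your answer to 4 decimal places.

The rate is λ = 1/7.47 = 0.133869 per minute.
P(X > s+t | X > s) = e^(−λ(s+t))/e^(−λs) = e^(−λt), independent of s = 3.99.
P(X > 8.83) = e^(−1.1821) ≈ 0.3066.

0.3066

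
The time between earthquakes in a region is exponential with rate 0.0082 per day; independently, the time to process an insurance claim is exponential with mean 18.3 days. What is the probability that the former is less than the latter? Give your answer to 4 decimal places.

λ_1 = 0.0082, λ_2 = 1/18.3 = 0.0546448.
For independent exponentials, P(the former < the latter) = λ_1/(λ_1+λ_2) = 0.0082/0.0628448 ≈ 0.1305.

0.1305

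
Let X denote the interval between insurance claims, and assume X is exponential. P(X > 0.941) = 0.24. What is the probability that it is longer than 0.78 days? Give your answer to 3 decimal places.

e^(−λ·0.941) = 0.24 ⇒ λ = −ln(0.24)/0.941 = 1.5166.
P(X > 0.78) = e^(−1.5166·0.78) = e^(−1.1829) ≈ 0.306.

0.306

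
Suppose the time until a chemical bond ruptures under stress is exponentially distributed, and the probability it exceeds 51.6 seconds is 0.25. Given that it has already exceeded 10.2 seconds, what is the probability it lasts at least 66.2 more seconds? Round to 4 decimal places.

From e^(−λ·51.6) = 0.25, λ = −ln(0.25)/51.6 = 0.0268662.
Memoryless: P(X > 10.2+66.2 | X > 10.2) = P(X > 66.2) = e^(−0.0268662·66.2) ≈ 0.1689.

0.1689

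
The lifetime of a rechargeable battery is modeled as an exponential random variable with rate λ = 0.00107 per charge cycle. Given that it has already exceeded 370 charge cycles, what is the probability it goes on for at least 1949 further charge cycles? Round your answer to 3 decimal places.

0.124

P(X > s+t | X > s) = e^(−λ(s+t))/e^(−λs) = e^(−λt), independent of s = 370.
P(X > 1949) = e^(−2.0854) ≈ 0.124.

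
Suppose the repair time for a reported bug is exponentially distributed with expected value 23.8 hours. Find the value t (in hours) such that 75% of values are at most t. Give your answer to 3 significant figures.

33.0

The rate is λ = 1/23.8 = 0.0420168 per hour.
Set 1 − e^(−λt) = 0.75, so t = −ln(0.25)/λ = 1.3863/0.0420168 ≈ 32.9938 hours.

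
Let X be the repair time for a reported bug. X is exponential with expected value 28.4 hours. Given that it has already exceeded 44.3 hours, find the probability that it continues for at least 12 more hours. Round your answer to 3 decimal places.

0.655

The rate is λ = 1/28.4 = 0.0352113 per hour.
By the memoryless property, P(X > 44.3+12 | X > 44.3) = P(X > 12).
P(X > 12) = e^(−0.42254) ≈ 0.655.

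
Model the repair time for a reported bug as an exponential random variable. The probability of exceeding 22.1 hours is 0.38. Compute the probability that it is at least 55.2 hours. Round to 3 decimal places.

0.089

e^(−λ·22.1) = 0.38 ⇒ λ = −ln(0.38)/22.1 = 0.0437821.
P(X > 55.2) = e^(−0.0437821·55.2) = e^(−2.4168) ≈ 0.089.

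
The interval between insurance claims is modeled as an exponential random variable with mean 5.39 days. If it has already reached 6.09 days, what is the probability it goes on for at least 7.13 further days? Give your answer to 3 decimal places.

The rate is λ = 1/5.39 = 0.185529 per day.
By the memoryless property, P(X > 6.09+7.13 | X > 6.09) = P(X > 7.13).
P(X > 7.13) = e^(−1.3228) ≈ 0.266.

0.266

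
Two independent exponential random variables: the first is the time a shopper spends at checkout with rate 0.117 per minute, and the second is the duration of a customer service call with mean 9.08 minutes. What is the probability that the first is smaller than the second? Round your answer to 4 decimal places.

0.5151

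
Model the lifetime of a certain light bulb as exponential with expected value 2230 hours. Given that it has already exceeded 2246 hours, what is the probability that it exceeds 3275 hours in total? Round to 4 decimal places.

The rate is λ = 1/2230 = 0.00044843 per hour.
By the memoryless property, P(X > 2246+1029 | X > 2246) = P(X > 1029).
P(X > 1029) = e^(−0.46143) ≈ 0.6304.

0.6304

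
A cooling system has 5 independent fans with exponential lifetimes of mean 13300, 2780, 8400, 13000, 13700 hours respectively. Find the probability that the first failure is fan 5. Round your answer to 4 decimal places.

Rates: λ_i = 1/mean_i → 0.000075188, 0.000359712, 0.000119048, 0.0000769231, 0.0000729927; Σλ = 0.000703864.
P(fan 5 first) = λ_5/Σλ = 0.0000729927/0.000703864 ≈ 0.1037.

0.1037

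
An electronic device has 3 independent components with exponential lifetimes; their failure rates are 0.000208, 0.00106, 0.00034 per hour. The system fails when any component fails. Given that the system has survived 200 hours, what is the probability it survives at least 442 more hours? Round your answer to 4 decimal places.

0.4913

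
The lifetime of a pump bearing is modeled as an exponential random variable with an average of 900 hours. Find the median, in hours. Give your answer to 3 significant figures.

The rate is λ = 1/900 = 0.00111111 per hour.
Set 1 − e^(−λt) = 0.5, so t = −ln(0.5)/λ = 0.69315/0.00111111 ≈ 623.832 hours.

624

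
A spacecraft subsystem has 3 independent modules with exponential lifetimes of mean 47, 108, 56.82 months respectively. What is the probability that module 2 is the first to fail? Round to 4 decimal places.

Rates: λ_i = 1/mean_i → 0.0212766, 0.00925926, 0.0175994; Σλ = 0.0481353.
P(module 2 first) = λ_2/Σλ = 0.00925926/0.0481353 ≈ 0.1924.

0.1924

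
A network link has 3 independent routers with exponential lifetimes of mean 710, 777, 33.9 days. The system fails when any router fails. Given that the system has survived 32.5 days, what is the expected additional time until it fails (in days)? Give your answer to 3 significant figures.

31.1

First-failure rate Σλ = 1/710 + 1/777 + 1/33.9 = 0.032194.
By memorylessness the expected residual is 1/Σλ = 31.0617 days, regardless of the 32.5 already elapsed.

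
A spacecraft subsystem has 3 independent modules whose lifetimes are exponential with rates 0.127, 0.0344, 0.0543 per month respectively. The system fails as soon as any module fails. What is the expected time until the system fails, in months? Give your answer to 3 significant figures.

4.64

The time to first failure is exponential with rate Σλ = 0.127 + 0.0344 + 0.0543 = 0.2157.
E[min] = 1/Σλ = 1/0.2157 = 4.63607 months.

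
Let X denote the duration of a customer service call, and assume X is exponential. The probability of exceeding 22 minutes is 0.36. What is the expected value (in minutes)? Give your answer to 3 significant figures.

e^(−λ·22) = 0.36 ⇒ λ = −ln(0.36)/22 = 0.0464387.
Mean = 1/λ = 21.5338 minutes.

21.5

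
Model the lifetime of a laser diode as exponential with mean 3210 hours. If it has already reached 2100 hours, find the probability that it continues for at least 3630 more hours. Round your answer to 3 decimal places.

The rate is λ = 1/3210 = 0.000311526 per hour.
P(X > s+t | X > s) = e^(−λ(s+t))/e^(−λs) = e^(−λt), independent of s = 2100.
P(X > 3630) = e^(−1.1308) ≈ 0.323.

0.323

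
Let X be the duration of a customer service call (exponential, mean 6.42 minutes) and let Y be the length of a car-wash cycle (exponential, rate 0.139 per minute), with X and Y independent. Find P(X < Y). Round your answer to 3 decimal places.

λ_1 = 1/6.42 = 0.155763, λ_2 = 0.139.
For independent exponentials, P(X < Y) = λ_1/(λ_1+λ_2) = 0.155763/0.294763 ≈ 0.528.

0.528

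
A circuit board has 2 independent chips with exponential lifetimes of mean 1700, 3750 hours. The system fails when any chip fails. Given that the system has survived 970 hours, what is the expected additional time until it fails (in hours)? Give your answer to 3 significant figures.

1170

First-failure rate Σλ = 1/1700 + 1/3750 = 0.000854902.
By memorylessness the expected residual is 1/Σλ = 1169.72 hours, regardless of the 970 already elapsed.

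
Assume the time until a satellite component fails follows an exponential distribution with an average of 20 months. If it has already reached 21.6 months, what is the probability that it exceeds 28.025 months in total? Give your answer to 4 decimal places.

0.7252

The rate is λ = 1/20 = 0.05 per month.
The exponential is memoryless, so the remaining time is again Exp(λ): the condition X > 21.6 is irrelevant.
P(X > 6.425) = e^(−0.32125) ≈ 0.7252.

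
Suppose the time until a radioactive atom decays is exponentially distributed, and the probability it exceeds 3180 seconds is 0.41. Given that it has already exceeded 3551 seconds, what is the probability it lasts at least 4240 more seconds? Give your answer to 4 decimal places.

0.3046

From e^(−λ·3180) = 0.41, λ = −ln(0.41)/3180 = 0.000280377.
Memoryless: P(X > 3551+4240 | X > 3551) = P(X > 4240) = e^(−0.000280377·4240) ≈ 0.3046.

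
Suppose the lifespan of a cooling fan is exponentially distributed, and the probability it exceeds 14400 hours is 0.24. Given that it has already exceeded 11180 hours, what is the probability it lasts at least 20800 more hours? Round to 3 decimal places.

From e^(−λ·14400) = 0.24, λ = −ln(0.24)/14400 = 0.0000991053.
Memoryless: P(X > 11180+20800 | X > 11180) = P(X > 20800) = e^(−0.0000991053·20800) ≈ 0.127.

0.127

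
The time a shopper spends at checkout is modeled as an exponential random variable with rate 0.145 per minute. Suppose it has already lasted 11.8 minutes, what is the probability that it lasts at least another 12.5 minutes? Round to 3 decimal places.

0.163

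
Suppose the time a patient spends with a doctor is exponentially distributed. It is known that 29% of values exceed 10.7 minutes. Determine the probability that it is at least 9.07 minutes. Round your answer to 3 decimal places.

e^(−λ·10.7) = 0.29 ⇒ λ = −ln(0.29)/10.7 = 0.115689.
P(X > 9.07) = e^(−0.115689·9.07) = e^(−1.0493) ≈ 0.350.

0.350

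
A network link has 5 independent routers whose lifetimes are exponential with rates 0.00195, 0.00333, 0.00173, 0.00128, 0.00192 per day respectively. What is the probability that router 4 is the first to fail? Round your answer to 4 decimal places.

0.1254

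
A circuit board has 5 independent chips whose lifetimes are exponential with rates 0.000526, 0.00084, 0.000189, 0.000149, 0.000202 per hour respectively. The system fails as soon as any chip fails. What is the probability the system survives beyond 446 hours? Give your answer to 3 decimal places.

The time to first failure is exponential with rate Σλ = 0.000526 + 0.00084 + 0.000189 + 0.000149 + 0.000202 = 0.001906.
P(min > 446) = e^(−0.001906·446) = e^(−0.85008) ≈ 0.427.

0.427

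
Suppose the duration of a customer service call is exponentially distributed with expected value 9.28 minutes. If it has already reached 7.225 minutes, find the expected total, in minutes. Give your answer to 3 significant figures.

The rate is λ = 1/9.28 = 0.107759 per minute.
By memorylessness, E[X | X > 7.225] = 7.225 + 1/λ = 7.225 + 9.28 = 16.505 minutes.

16.5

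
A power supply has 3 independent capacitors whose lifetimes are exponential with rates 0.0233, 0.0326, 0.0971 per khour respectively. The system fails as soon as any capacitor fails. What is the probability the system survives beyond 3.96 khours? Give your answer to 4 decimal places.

The time to first failure is exponential with rate Σλ = 0.0233 + 0.0326 + 0.0971 = 0.153.
P(min > 3.96) = e^(−0.153·3.96) = e^(−0.60588) ≈ 0.5456.

0.5456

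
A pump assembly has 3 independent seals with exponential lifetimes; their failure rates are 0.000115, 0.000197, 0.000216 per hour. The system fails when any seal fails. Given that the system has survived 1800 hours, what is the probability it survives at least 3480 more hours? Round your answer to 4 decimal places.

0.1592

Time to first failure ~ Exp(Σλ) with Σλ = 0.000528.
By memorylessness, P(T > 1800+3480 | T > 1800) = P(T > 3480) = e^(−0.000528·3480) ≈ 0.1592.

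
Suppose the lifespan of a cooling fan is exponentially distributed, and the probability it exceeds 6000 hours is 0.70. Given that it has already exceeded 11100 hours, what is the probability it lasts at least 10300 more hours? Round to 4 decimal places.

0.5421

From e^(−λ·6000) = 0.70, λ = −ln(0.70)/6000 = 0.0000594458.
Memoryless: P(X > 11100+10300 | X > 11100) = P(X > 10300) = e^(−0.0000594458·10300) ≈ 0.5421.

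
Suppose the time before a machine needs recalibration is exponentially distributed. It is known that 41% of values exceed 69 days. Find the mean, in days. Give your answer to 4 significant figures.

e^(−λ·69) = 0.41 ⇒ λ = −ln(0.41)/69 = 0.0129217.
Mean = 1/λ = 77.3891 days.

77.39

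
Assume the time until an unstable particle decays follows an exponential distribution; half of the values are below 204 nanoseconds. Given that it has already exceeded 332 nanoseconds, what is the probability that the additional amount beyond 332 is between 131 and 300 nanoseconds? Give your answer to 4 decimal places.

0.2799

For an exponential, median = ln(2)/λ, so λ = ln 2 / 204 = 0.00339778 per nanosecond.
Memoryless: the residual past 332 is again Exp(λ).
P(131 < residual < 300) = e^(−λ·131) − e^(−λ·300) = 0.64075 − 0.36084 ≈ 0.2799.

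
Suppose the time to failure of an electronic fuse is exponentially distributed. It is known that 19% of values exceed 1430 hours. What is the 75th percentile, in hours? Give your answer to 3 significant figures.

e^(−λ·1430) = 0.19 ⇒ λ = −ln(0.19)/1430 = 0.00116135.
75th percentile: 1 − e^(−λt) = 0.75, t = −ln(0.25)/λ = 1193.69 hours.

1190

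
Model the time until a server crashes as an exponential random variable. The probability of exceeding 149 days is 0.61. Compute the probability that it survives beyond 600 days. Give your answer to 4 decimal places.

0.1366

e^(−λ·149) = 0.61 ⇒ λ = −ln(0.61)/149 = 0.00331742.
P(X > 600) = e^(−0.00331742·600) = e^(−1.9905) ≈ 0.1366.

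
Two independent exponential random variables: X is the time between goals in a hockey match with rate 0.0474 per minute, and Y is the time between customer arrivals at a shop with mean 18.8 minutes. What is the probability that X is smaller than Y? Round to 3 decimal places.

λ_1 = 0.0474, λ_2 = 1/18.8 = 0.0531915.
For independent exponentials, P(X < Y) = λ_1/(λ_1+λ_2) = 0.0474/0.100591 ≈ 0.471.

0.471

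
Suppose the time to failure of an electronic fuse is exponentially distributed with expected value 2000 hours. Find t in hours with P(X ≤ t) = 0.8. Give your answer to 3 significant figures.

3220

The rate is λ = 1/2000 = 0.0005 per hour.
Set 1 − e^(−λt) = 0.8, so t = −ln(0.2)/λ = 1.6094/0.0005 ≈ 3218.88 hours.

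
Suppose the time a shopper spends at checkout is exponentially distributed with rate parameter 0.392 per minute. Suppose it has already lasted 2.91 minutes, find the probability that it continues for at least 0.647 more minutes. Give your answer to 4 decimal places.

0.7760

By the memoryless property, P(X > 2.91+0.647 | X > 2.91) = P(X > 0.647).
P(X > 0.647) = e^(−0.25362) ≈ 0.7760.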